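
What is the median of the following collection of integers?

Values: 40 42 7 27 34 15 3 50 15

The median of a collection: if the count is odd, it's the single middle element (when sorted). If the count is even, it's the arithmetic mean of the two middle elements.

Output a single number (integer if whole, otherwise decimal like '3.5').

Step 1: insert 40 -> lo=[40] (size 1, max 40) hi=[] (size 0) -> median=40
Step 2: insert 42 -> lo=[40] (size 1, max 40) hi=[42] (size 1, min 42) -> median=41
Step 3: insert 7 -> lo=[7, 40] (size 2, max 40) hi=[42] (size 1, min 42) -> median=40
Step 4: insert 27 -> lo=[7, 27] (size 2, max 27) hi=[40, 42] (size 2, min 40) -> median=33.5
Step 5: insert 34 -> lo=[7, 27, 34] (size 3, max 34) hi=[40, 42] (size 2, min 40) -> median=34
Step 6: insert 15 -> lo=[7, 15, 27] (size 3, max 27) hi=[34, 40, 42] (size 3, min 34) -> median=30.5
Step 7: insert 3 -> lo=[3, 7, 15, 27] (size 4, max 27) hi=[34, 40, 42] (size 3, min 34) -> median=27
Step 8: insert 50 -> lo=[3, 7, 15, 27] (size 4, max 27) hi=[34, 40, 42, 50] (size 4, min 34) -> median=30.5
Step 9: insert 15 -> lo=[3, 7, 15, 15, 27] (size 5, max 27) hi=[34, 40, 42, 50] (size 4, min 34) -> median=27

Answer: 27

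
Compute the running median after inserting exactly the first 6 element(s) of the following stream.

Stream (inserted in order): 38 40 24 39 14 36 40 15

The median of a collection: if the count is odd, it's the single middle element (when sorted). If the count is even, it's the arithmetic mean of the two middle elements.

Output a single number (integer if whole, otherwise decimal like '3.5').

Step 1: insert 38 -> lo=[38] (size 1, max 38) hi=[] (size 0) -> median=38
Step 2: insert 40 -> lo=[38] (size 1, max 38) hi=[40] (size 1, min 40) -> median=39
Step 3: insert 24 -> lo=[24, 38] (size 2, max 38) hi=[40] (size 1, min 40) -> median=38
Step 4: insert 39 -> lo=[24, 38] (size 2, max 38) hi=[39, 40] (size 2, min 39) -> median=38.5
Step 5: insert 14 -> lo=[14, 24, 38] (size 3, max 38) hi=[39, 40] (size 2, min 39) -> median=38
Step 6: insert 36 -> lo=[14, 24, 36] (size 3, max 36) hi=[38, 39, 40] (size 3, min 38) -> median=37

Answer: 37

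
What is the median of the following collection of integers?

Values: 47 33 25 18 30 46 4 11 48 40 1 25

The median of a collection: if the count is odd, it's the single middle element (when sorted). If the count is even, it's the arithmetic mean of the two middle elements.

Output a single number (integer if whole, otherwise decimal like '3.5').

Answer: 27.5

Derivation:
Step 1: insert 47 -> lo=[47] (size 1, max 47) hi=[] (size 0) -> median=47
Step 2: insert 33 -> lo=[33] (size 1, max 33) hi=[47] (size 1, min 47) -> median=40
Step 3: insert 25 -> lo=[25, 33] (size 2, max 33) hi=[47] (size 1, min 47) -> median=33
Step 4: insert 18 -> lo=[18, 25] (size 2, max 25) hi=[33, 47] (size 2, min 33) -> median=29
Step 5: insert 30 -> lo=[18, 25, 30] (size 3, max 30) hi=[33, 47] (size 2, min 33) -> median=30
Step 6: insert 46 -> lo=[18, 25, 30] (size 3, max 30) hi=[33, 46, 47] (size 3, min 33) -> median=31.5
Step 7: insert 4 -> lo=[4, 18, 25, 30] (size 4, max 30) hi=[33, 46, 47] (size 3, min 33) -> median=30
Step 8: insert 11 -> lo=[4, 11, 18, 25] (size 4, max 25) hi=[30, 33, 46, 47] (size 4, min 30) -> median=27.5
Step 9: insert 48 -> lo=[4, 11, 18, 25, 30] (size 5, max 30) hi=[33, 46, 47, 48] (size 4, min 33) -> median=30
Step 10: insert 40 -> lo=[4, 11, 18, 25, 30] (size 5, max 30) hi=[33, 40, 46, 47, 48] (size 5, min 33) -> median=31.5
Step 11: insert 1 -> lo=[1, 4, 11, 18, 25, 30] (size 6, max 30) hi=[33, 40, 46, 47, 48] (size 5, min 33) -> median=30
Step 12: insert 25 -> lo=[1, 4, 11, 18, 25, 25] (size 6, max 25) hi=[30, 33, 40, 46, 47, 48] (size 6, min 30) -> median=27.5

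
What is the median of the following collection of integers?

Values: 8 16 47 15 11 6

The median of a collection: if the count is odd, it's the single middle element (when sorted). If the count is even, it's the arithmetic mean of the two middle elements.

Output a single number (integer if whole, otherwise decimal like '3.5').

Step 1: insert 8 -> lo=[8] (size 1, max 8) hi=[] (size 0) -> median=8
Step 2: insert 16 -> lo=[8] (size 1, max 8) hi=[16] (size 1, min 16) -> median=12
Step 3: insert 47 -> lo=[8, 16] (size 2, max 16) hi=[47] (size 1, min 47) -> median=16
Step 4: insert 15 -> lo=[8, 15] (size 2, max 15) hi=[16, 47] (size 2, min 16) -> median=15.5
Step 5: insert 11 -> lo=[8, 11, 15] (size 3, max 15) hi=[16, 47] (size 2, min 16) -> median=15
Step 6: insert 6 -> lo=[6, 8, 11] (size 3, max 11) hi=[15, 16, 47] (size 3, min 15) -> median=13

Answer: 13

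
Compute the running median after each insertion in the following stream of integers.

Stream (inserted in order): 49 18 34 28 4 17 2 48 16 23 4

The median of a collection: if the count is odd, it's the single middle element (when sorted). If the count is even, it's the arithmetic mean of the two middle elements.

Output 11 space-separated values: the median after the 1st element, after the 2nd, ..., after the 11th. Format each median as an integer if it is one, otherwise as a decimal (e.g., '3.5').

Step 1: insert 49 -> lo=[49] (size 1, max 49) hi=[] (size 0) -> median=49
Step 2: insert 18 -> lo=[18] (size 1, max 18) hi=[49] (size 1, min 49) -> median=33.5
Step 3: insert 34 -> lo=[18, 34] (size 2, max 34) hi=[49] (size 1, min 49) -> median=34
Step 4: insert 28 -> lo=[18, 28] (size 2, max 28) hi=[34, 49] (size 2, min 34) -> median=31
Step 5: insert 4 -> lo=[4, 18, 28] (size 3, max 28) hi=[34, 49] (size 2, min 34) -> median=28
Step 6: insert 17 -> lo=[4, 17, 18] (size 3, max 18) hi=[28, 34, 49] (size 3, min 28) -> median=23
Step 7: insert 2 -> lo=[2, 4, 17, 18] (size 4, max 18) hi=[28, 34, 49] (size 3, min 28) -> median=18
Step 8: insert 48 -> lo=[2, 4, 17, 18] (size 4, max 18) hi=[28, 34, 48, 49] (size 4, min 28) -> median=23
Step 9: insert 16 -> lo=[2, 4, 16, 17, 18] (size 5, max 18) hi=[28, 34, 48, 49] (size 4, min 28) -> median=18
Step 10: insert 23 -> lo=[2, 4, 16, 17, 18] (size 5, max 18) hi=[23, 28, 34, 48, 49] (size 5, min 23) -> median=20.5
Step 11: insert 4 -> lo=[2, 4, 4, 16, 17, 18] (size 6, max 18) hi=[23, 28, 34, 48, 49] (size 5, min 23) -> median=18

Answer: 49 33.5 34 31 28 23 18 23 18 20.5 18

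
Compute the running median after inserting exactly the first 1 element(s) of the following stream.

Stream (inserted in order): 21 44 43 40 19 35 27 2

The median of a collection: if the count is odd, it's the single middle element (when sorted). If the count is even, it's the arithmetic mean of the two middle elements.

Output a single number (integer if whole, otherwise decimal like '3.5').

Answer: 21

Derivation:
Step 1: insert 21 -> lo=[21] (size 1, max 21) hi=[] (size 0) -> median=21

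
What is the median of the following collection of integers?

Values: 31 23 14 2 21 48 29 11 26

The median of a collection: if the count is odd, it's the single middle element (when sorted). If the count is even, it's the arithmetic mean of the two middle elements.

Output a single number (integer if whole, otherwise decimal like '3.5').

Answer: 23

Derivation:
Step 1: insert 31 -> lo=[31] (size 1, max 31) hi=[] (size 0) -> median=31
Step 2: insert 23 -> lo=[23] (size 1, max 23) hi=[31] (size 1, min 31) -> median=27
Step 3: insert 14 -> lo=[14, 23] (size 2, max 23) hi=[31] (size 1, min 31) -> median=23
Step 4: insert 2 -> lo=[2, 14] (size 2, max 14) hi=[23, 31] (size 2, min 23) -> median=18.5
Step 5: insert 21 -> lo=[2, 14, 21] (size 3, max 21) hi=[23, 31] (size 2, min 23) -> median=21
Step 6: insert 48 -> lo=[2, 14, 21] (size 3, max 21) hi=[23, 31, 48] (size 3, min 23) -> median=22
Step 7: insert 29 -> lo=[2, 14, 21, 23] (size 4, max 23) hi=[29, 31, 48] (size 3, min 29) -> median=23
Step 8: insert 11 -> lo=[2, 11, 14, 21] (size 4, max 21) hi=[23, 29, 31, 48] (size 4, min 23) -> median=22
Step 9: insert 26 -> lo=[2, 11, 14, 21, 23] (size 5, max 23) hi=[26, 29, 31, 48] (size 4, min 26) -> median=23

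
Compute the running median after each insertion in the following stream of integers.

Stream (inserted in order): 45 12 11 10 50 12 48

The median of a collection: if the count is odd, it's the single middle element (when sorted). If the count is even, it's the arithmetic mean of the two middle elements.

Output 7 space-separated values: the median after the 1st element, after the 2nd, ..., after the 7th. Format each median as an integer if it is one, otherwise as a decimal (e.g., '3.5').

Answer: 45 28.5 12 11.5 12 12 12

Derivation:
Step 1: insert 45 -> lo=[45] (size 1, max 45) hi=[] (size 0) -> median=45
Step 2: insert 12 -> lo=[12] (size 1, max 12) hi=[45] (size 1, min 45) -> median=28.5
Step 3: insert 11 -> lo=[11, 12] (size 2, max 12) hi=[45] (size 1, min 45) -> median=12
Step 4: insert 10 -> lo=[10, 11] (size 2, max 11) hi=[12, 45] (size 2, min 12) -> median=11.5
Step 5: insert 50 -> lo=[10, 11, 12] (size 3, max 12) hi=[45, 50] (size 2, min 45) -> median=12
Step 6: insert 12 -> lo=[10, 11, 12] (size 3, max 12) hi=[12, 45, 50] (size 3, min 12) -> median=12
Step 7: insert 48 -> lo=[10, 11, 12, 12] (size 4, max 12) hi=[45, 48, 50] (size 3, min 45) -> median=12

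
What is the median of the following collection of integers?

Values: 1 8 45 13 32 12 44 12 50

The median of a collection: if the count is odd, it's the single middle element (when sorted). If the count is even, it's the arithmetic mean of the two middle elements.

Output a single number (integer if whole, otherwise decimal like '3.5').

Step 1: insert 1 -> lo=[1] (size 1, max 1) hi=[] (size 0) -> median=1
Step 2: insert 8 -> lo=[1] (size 1, max 1) hi=[8] (size 1, min 8) -> median=4.5
Step 3: insert 45 -> lo=[1, 8] (size 2, max 8) hi=[45] (size 1, min 45) -> median=8
Step 4: insert 13 -> lo=[1, 8] (size 2, max 8) hi=[13, 45] (size 2, min 13) -> median=10.5
Step 5: insert 32 -> lo=[1, 8, 13] (size 3, max 13) hi=[32, 45] (size 2, min 32) -> median=13
Step 6: insert 12 -> lo=[1, 8, 12] (size 3, max 12) hi=[13, 32, 45] (size 3, min 13) -> median=12.5
Step 7: insert 44 -> lo=[1, 8, 12, 13] (size 4, max 13) hi=[32, 44, 45] (size 3, min 32) -> median=13
Step 8: insert 12 -> lo=[1, 8, 12, 12] (size 4, max 12) hi=[13, 32, 44, 45] (size 4, min 13) -> median=12.5
Step 9: insert 50 -> lo=[1, 8, 12, 12, 13] (size 5, max 13) hi=[32, 44, 45, 50] (size 4, min 32) -> median=13

Answer: 13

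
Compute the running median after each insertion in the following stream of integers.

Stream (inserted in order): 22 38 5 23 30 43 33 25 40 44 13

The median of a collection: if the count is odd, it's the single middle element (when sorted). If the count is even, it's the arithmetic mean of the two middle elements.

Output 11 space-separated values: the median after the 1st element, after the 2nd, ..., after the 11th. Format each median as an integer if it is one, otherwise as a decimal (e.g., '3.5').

Answer: 22 30 22 22.5 23 26.5 30 27.5 30 31.5 30

Derivation:
Step 1: insert 22 -> lo=[22] (size 1, max 22) hi=[] (size 0) -> median=22
Step 2: insert 38 -> lo=[22] (size 1, max 22) hi=[38] (size 1, min 38) -> median=30
Step 3: insert 5 -> lo=[5, 22] (size 2, max 22) hi=[38] (size 1, min 38) -> median=22
Step 4: insert 23 -> lo=[5, 22] (size 2, max 22) hi=[23, 38] (size 2, min 23) -> median=22.5
Step 5: insert 30 -> lo=[5, 22, 23] (size 3, max 23) hi=[30, 38] (size 2, min 30) -> median=23
Step 6: insert 43 -> lo=[5, 22, 23] (size 3, max 23) hi=[30, 38, 43] (size 3, min 30) -> median=26.5
Step 7: insert 33 -> lo=[5, 22, 23, 30] (size 4, max 30) hi=[33, 38, 43] (size 3, min 33) -> median=30
Step 8: insert 25 -> lo=[5, 22, 23, 25] (size 4, max 25) hi=[30, 33, 38, 43] (size 4, min 30) -> median=27.5
Step 9: insert 40 -> lo=[5, 22, 23, 25, 30] (size 5, max 30) hi=[33, 38, 40, 43] (size 4, min 33) -> median=30
Step 10: insert 44 -> lo=[5, 22, 23, 25, 30] (size 5, max 30) hi=[33, 38, 40, 43, 44] (size 5, min 33) -> median=31.5
Step 11: insert 13 -> lo=[5, 13, 22, 23, 25, 30] (size 6, max 30) hi=[33, 38, 40, 43, 44] (size 5, min 33) -> median=30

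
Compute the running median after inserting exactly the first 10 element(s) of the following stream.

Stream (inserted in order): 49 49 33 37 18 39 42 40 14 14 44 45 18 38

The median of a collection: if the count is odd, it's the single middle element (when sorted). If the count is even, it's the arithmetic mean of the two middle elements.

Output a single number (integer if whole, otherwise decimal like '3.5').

Answer: 38

Derivation:
Step 1: insert 49 -> lo=[49] (size 1, max 49) hi=[] (size 0) -> median=49
Step 2: insert 49 -> lo=[49] (size 1, max 49) hi=[49] (size 1, min 49) -> median=49
Step 3: insert 33 -> lo=[33, 49] (size 2, max 49) hi=[49] (size 1, min 49) -> median=49
Step 4: insert 37 -> lo=[33, 37] (size 2, max 37) hi=[49, 49] (size 2, min 49) -> median=43
Step 5: insert 18 -> lo=[18, 33, 37] (size 3, max 37) hi=[49, 49] (size 2, min 49) -> median=37
Step 6: insert 39 -> lo=[18, 33, 37] (size 3, max 37) hi=[39, 49, 49] (size 3, min 39) -> median=38
Step 7: insert 42 -> lo=[18, 33, 37, 39] (size 4, max 39) hi=[42, 49, 49] (size 3, min 42) -> median=39
Step 8: insert 40 -> lo=[18, 33, 37, 39] (size 4, max 39) hi=[40, 42, 49, 49] (size 4, min 40) -> median=39.5
Step 9: insert 14 -> lo=[14, 18, 33, 37, 39] (size 5, max 39) hi=[40, 42, 49, 49] (size 4, min 40) -> median=39
Step 10: insert 14 -> lo=[14, 14, 18, 33, 37] (size 5, max 37) hi=[39, 40, 42, 49, 49] (size 5, min 39) -> median=38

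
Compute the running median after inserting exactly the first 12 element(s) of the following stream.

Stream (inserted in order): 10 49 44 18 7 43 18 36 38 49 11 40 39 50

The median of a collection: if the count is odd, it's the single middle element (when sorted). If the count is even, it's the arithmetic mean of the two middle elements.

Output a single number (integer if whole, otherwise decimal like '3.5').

Answer: 37

Derivation:
Step 1: insert 10 -> lo=[10] (size 1, max 10) hi=[] (size 0) -> median=10
Step 2: insert 49 -> lo=[10] (size 1, max 10) hi=[49] (size 1, min 49) -> median=29.5
Step 3: insert 44 -> lo=[10, 44] (size 2, max 44) hi=[49] (size 1, min 49) -> median=44
Step 4: insert 18 -> lo=[10, 18] (size 2, max 18) hi=[44, 49] (size 2, min 44) -> median=31
Step 5: insert 7 -> lo=[7, 10, 18] (size 3, max 18) hi=[44, 49] (size 2, min 44) -> median=18
Step 6: insert 43 -> lo=[7, 10, 18] (size 3, max 18) hi=[43, 44, 49] (size 3, min 43) -> median=30.5
Step 7: insert 18 -> lo=[7, 10, 18, 18] (size 4, max 18) hi=[43, 44, 49] (size 3, min 43) -> median=18
Step 8: insert 36 -> lo=[7, 10, 18, 18] (size 4, max 18) hi=[36, 43, 44, 49] (size 4, min 36) -> median=27
Step 9: insert 38 -> lo=[7, 10, 18, 18, 36] (size 5, max 36) hi=[38, 43, 44, 49] (size 4, min 38) -> median=36
Step 10: insert 49 -> lo=[7, 10, 18, 18, 36] (size 5, max 36) hi=[38, 43, 44, 49, 49] (size 5, min 38) -> median=37
Step 11: insert 11 -> lo=[7, 10, 11, 18, 18, 36] (size 6, max 36) hi=[38, 43, 44, 49, 49] (size 5, min 38) -> median=36
Step 12: insert 40 -> lo=[7, 10, 11, 18, 18, 36] (size 6, max 36) hi=[38, 40, 43, 44, 49, 49] (size 6, min 38) -> median=37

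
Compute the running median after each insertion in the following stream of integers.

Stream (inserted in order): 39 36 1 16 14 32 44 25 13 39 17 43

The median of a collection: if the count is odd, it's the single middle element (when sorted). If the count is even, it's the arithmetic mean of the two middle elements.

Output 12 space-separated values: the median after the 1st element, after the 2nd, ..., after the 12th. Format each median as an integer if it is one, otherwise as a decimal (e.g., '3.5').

Step 1: insert 39 -> lo=[39] (size 1, max 39) hi=[] (size 0) -> median=39
Step 2: insert 36 -> lo=[36] (size 1, max 36) hi=[39] (size 1, min 39) -> median=37.5
Step 3: insert 1 -> lo=[1, 36] (size 2, max 36) hi=[39] (size 1, min 39) -> median=36
Step 4: insert 16 -> lo=[1, 16] (size 2, max 16) hi=[36, 39] (size 2, min 36) -> median=26
Step 5: insert 14 -> lo=[1, 14, 16] (size 3, max 16) hi=[36, 39] (size 2, min 36) -> median=16
Step 6: insert 32 -> lo=[1, 14, 16] (size 3, max 16) hi=[32, 36, 39] (size 3, min 32) -> median=24
Step 7: insert 44 -> lo=[1, 14, 16, 32] (size 4, max 32) hi=[36, 39, 44] (size 3, min 36) -> median=32
Step 8: insert 25 -> lo=[1, 14, 16, 25] (size 4, max 25) hi=[32, 36, 39, 44] (size 4, min 32) -> median=28.5
Step 9: insert 13 -> lo=[1, 13, 14, 16, 25] (size 5, max 25) hi=[32, 36, 39, 44] (size 4, min 32) -> median=25
Step 10: insert 39 -> lo=[1, 13, 14, 16, 25] (size 5, max 25) hi=[32, 36, 39, 39, 44] (size 5, min 32) -> median=28.5
Step 11: insert 17 -> lo=[1, 13, 14, 16, 17, 25] (size 6, max 25) hi=[32, 36, 39, 39, 44] (size 5, min 32) -> median=25
Step 12: insert 43 -> lo=[1, 13, 14, 16, 17, 25] (size 6, max 25) hi=[32, 36, 39, 39, 43, 44] (size 6, min 32) -> median=28.5

Answer: 39 37.5 36 26 16 24 32 28.5 25 28.5 25 28.5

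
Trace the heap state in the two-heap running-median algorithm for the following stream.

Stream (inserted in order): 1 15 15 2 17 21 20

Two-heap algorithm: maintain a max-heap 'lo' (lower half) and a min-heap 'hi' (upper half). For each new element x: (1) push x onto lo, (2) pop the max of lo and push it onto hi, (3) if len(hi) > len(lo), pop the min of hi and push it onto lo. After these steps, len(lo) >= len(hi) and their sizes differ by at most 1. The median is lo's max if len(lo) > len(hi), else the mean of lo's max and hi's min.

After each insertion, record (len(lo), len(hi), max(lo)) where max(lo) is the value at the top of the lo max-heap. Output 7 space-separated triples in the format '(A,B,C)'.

Answer: (1,0,1) (1,1,1) (2,1,15) (2,2,2) (3,2,15) (3,3,15) (4,3,15)

Derivation:
Step 1: insert 1 -> lo=[1] hi=[] -> (len(lo)=1, len(hi)=0, max(lo)=1)
Step 2: insert 15 -> lo=[1] hi=[15] -> (len(lo)=1, len(hi)=1, max(lo)=1)
Step 3: insert 15 -> lo=[1, 15] hi=[15] -> (len(lo)=2, len(hi)=1, max(lo)=15)
Step 4: insert 2 -> lo=[1, 2] hi=[15, 15] -> (len(lo)=2, len(hi)=2, max(lo)=2)
Step 5: insert 17 -> lo=[1, 2, 15] hi=[15, 17] -> (len(lo)=3, len(hi)=2, max(lo)=15)
Step 6: insert 21 -> lo=[1, 2, 15] hi=[15, 17, 21] -> (len(lo)=3, len(hi)=3, max(lo)=15)
Step 7: insert 20 -> lo=[1, 2, 15, 15] hi=[17, 20, 21] -> (len(lo)=4, len(hi)=3, max(lo)=15)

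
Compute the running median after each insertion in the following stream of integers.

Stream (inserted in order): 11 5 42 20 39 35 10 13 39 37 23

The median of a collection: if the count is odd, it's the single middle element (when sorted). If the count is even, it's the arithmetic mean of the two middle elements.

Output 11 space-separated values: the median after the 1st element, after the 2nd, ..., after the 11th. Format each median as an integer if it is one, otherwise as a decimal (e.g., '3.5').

Answer: 11 8 11 15.5 20 27.5 20 16.5 20 27.5 23

Derivation:
Step 1: insert 11 -> lo=[11] (size 1, max 11) hi=[] (size 0) -> median=11
Step 2: insert 5 -> lo=[5] (size 1, max 5) hi=[11] (size 1, min 11) -> median=8
Step 3: insert 42 -> lo=[5, 11] (size 2, max 11) hi=[42] (size 1, min 42) -> median=11
Step 4: insert 20 -> lo=[5, 11] (size 2, max 11) hi=[20, 42] (size 2, min 20) -> median=15.5
Step 5: insert 39 -> lo=[5, 11, 20] (size 3, max 20) hi=[39, 42] (size 2, min 39) -> median=20
Step 6: insert 35 -> lo=[5, 11, 20] (size 3, max 20) hi=[35, 39, 42] (size 3, min 35) -> median=27.5
Step 7: insert 10 -> lo=[5, 10, 11, 20] (size 4, max 20) hi=[35, 39, 42] (size 3, min 35) -> median=20
Step 8: insert 13 -> lo=[5, 10, 11, 13] (size 4, max 13) hi=[20, 35, 39, 42] (size 4, min 20) -> median=16.5
Step 9: insert 39 -> lo=[5, 10, 11, 13, 20] (size 5, max 20) hi=[35, 39, 39, 42] (size 4, min 35) -> median=20
Step 10: insert 37 -> lo=[5, 10, 11, 13, 20] (size 5, max 20) hi=[35, 37, 39, 39, 42] (size 5, min 35) -> median=27.5
Step 11: insert 23 -> lo=[5, 10, 11, 13, 20, 23] (size 6, max 23) hi=[35, 37, 39, 39, 42] (size 5, min 35) -> median=23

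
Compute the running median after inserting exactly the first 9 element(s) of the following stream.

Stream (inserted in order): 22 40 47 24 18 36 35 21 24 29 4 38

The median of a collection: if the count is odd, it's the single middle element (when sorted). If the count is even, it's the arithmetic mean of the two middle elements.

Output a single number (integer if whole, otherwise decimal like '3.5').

Answer: 24

Derivation:
Step 1: insert 22 -> lo=[22] (size 1, max 22) hi=[] (size 0) -> median=22
Step 2: insert 40 -> lo=[22] (size 1, max 22) hi=[40] (size 1, min 40) -> median=31
Step 3: insert 47 -> lo=[22, 40] (size 2, max 40) hi=[47] (size 1, min 47) -> median=40
Step 4: insert 24 -> lo=[22, 24] (size 2, max 24) hi=[40, 47] (size 2, min 40) -> median=32
Step 5: insert 18 -> lo=[18, 22, 24] (size 3, max 24) hi=[40, 47] (size 2, min 40) -> median=24
Step 6: insert 36 -> lo=[18, 22, 24] (size 3, max 24) hi=[36, 40, 47] (size 3, min 36) -> median=30
Step 7: insert 35 -> lo=[18, 22, 24, 35] (size 4, max 35) hi=[36, 40, 47] (size 3, min 36) -> median=35
Step 8: insert 21 -> lo=[18, 21, 22, 24] (size 4, max 24) hi=[35, 36, 40, 47] (size 4, min 35) -> median=29.5
Step 9: insert 24 -> lo=[18, 21, 22, 24, 24] (size 5, max 24) hi=[35, 36, 40, 47] (size 4, min 35) -> median=24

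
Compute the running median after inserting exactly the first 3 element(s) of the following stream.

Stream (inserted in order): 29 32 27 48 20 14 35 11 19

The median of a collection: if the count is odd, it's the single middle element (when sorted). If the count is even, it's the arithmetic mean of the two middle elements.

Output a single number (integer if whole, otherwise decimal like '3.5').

Step 1: insert 29 -> lo=[29] (size 1, max 29) hi=[] (size 0) -> median=29
Step 2: insert 32 -> lo=[29] (size 1, max 29) hi=[32] (size 1, min 32) -> median=30.5
Step 3: insert 27 -> lo=[27, 29] (size 2, max 29) hi=[32] (size 1, min 32) -> median=29

Answer: 29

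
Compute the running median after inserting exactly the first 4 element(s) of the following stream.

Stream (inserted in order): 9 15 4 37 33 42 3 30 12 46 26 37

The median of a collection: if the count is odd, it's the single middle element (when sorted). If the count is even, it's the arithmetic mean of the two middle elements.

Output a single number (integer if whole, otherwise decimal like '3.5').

Answer: 12

Derivation:
Step 1: insert 9 -> lo=[9] (size 1, max 9) hi=[] (size 0) -> median=9
Step 2: insert 15 -> lo=[9] (size 1, max 9) hi=[15] (size 1, min 15) -> median=12
Step 3: insert 4 -> lo=[4, 9] (size 2, max 9) hi=[15] (size 1, min 15) -> median=9
Step 4: insert 37 -> lo=[4, 9] (size 2, max 9) hi=[15, 37] (size 2, min 15) -> median=12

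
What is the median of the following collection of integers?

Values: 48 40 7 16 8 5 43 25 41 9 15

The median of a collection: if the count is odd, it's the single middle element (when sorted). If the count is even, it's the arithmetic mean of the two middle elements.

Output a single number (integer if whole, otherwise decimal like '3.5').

Answer: 16

Derivation:
Step 1: insert 48 -> lo=[48] (size 1, max 48) hi=[] (size 0) -> median=48
Step 2: insert 40 -> lo=[40] (size 1, max 40) hi=[48] (size 1, min 48) -> median=44
Step 3: insert 7 -> lo=[7, 40] (size 2, max 40) hi=[48] (size 1, min 48) -> median=40
Step 4: insert 16 -> lo=[7, 16] (size 2, max 16) hi=[40, 48] (size 2, min 40) -> median=28
Step 5: insert 8 -> lo=[7, 8, 16] (size 3, max 16) hi=[40, 48] (size 2, min 40) -> median=16
Step 6: insert 5 -> lo=[5, 7, 8] (size 3, max 8) hi=[16, 40, 48] (size 3, min 16) -> median=12
Step 7: insert 43 -> lo=[5, 7, 8, 16] (size 4, max 16) hi=[40, 43, 48] (size 3, min 40) -> median=16
Step 8: insert 25 -> lo=[5, 7, 8, 16] (size 4, max 16) hi=[25, 40, 43, 48] (size 4, min 25) -> median=20.5
Step 9: insert 41 -> lo=[5, 7, 8, 16, 25] (size 5, max 25) hi=[40, 41, 43, 48] (size 4, min 40) -> median=25
Step 10: insert 9 -> lo=[5, 7, 8, 9, 16] (size 5, max 16) hi=[25, 40, 41, 43, 48] (size 5, min 25) -> median=20.5
Step 11: insert 15 -> lo=[5, 7, 8, 9, 15, 16] (size 6, max 16) hi=[25, 40, 41, 43, 48] (size 5, min 25) -> median=16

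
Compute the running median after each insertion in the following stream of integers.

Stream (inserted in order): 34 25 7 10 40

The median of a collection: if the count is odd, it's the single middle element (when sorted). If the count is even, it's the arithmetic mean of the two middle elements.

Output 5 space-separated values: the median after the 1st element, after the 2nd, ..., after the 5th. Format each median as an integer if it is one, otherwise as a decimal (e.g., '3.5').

Answer: 34 29.5 25 17.5 25

Derivation:
Step 1: insert 34 -> lo=[34] (size 1, max 34) hi=[] (size 0) -> median=34
Step 2: insert 25 -> lo=[25] (size 1, max 25) hi=[34] (size 1, min 34) -> median=29.5
Step 3: insert 7 -> lo=[7, 25] (size 2, max 25) hi=[34] (size 1, min 34) -> median=25
Step 4: insert 10 -> lo=[7, 10] (size 2, max 10) hi=[25, 34] (size 2, min 25) -> median=17.5
Step 5: insert 40 -> lo=[7, 10, 25] (size 3, max 25) hi=[34, 40] (size 2, min 34) -> median=25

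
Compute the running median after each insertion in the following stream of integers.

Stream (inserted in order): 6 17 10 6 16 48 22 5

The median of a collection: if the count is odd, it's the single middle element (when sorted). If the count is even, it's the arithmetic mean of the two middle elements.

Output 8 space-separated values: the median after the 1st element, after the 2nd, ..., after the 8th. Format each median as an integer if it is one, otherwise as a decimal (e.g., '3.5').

Step 1: insert 6 -> lo=[6] (size 1, max 6) hi=[] (size 0) -> median=6
Step 2: insert 17 -> lo=[6] (size 1, max 6) hi=[17] (size 1, min 17) -> median=11.5
Step 3: insert 10 -> lo=[6, 10] (size 2, max 10) hi=[17] (size 1, min 17) -> median=10
Step 4: insert 6 -> lo=[6, 6] (size 2, max 6) hi=[10, 17] (size 2, min 10) -> median=8
Step 5: insert 16 -> lo=[6, 6, 10] (size 3, max 10) hi=[16, 17] (size 2, min 16) -> median=10
Step 6: insert 48 -> lo=[6, 6, 10] (size 3, max 10) hi=[16, 17, 48] (size 3, min 16) -> median=13
Step 7: insert 22 -> lo=[6, 6, 10, 16] (size 4, max 16) hi=[17, 22, 48] (size 3, min 17) -> median=16
Step 8: insert 5 -> lo=[5, 6, 6, 10] (size 4, max 10) hi=[16, 17, 22, 48] (size 4, min 16) -> median=13

Answer: 6 11.5 10 8 10 13 16 13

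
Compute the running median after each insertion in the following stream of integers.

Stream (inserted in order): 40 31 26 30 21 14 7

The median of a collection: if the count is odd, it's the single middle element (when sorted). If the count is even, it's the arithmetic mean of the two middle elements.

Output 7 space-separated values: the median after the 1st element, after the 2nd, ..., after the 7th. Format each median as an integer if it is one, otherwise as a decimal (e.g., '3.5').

Answer: 40 35.5 31 30.5 30 28 26

Derivation:
Step 1: insert 40 -> lo=[40] (size 1, max 40) hi=[] (size 0) -> median=40
Step 2: insert 31 -> lo=[31] (size 1, max 31) hi=[40] (size 1, min 40) -> median=35.5
Step 3: insert 26 -> lo=[26, 31] (size 2, max 31) hi=[40] (size 1, min 40) -> median=31
Step 4: insert 30 -> lo=[26, 30] (size 2, max 30) hi=[31, 40] (size 2, min 31) -> median=30.5
Step 5: insert 21 -> lo=[21, 26, 30] (size 3, max 30) hi=[31, 40] (size 2, min 31) -> median=30
Step 6: insert 14 -> lo=[14, 21, 26] (size 3, max 26) hi=[30, 31, 40] (size 3, min 30) -> median=28
Step 7: insert 7 -> lo=[7, 14, 21, 26] (size 4, max 26) hi=[30, 31, 40] (size 3, min 30) -> median=26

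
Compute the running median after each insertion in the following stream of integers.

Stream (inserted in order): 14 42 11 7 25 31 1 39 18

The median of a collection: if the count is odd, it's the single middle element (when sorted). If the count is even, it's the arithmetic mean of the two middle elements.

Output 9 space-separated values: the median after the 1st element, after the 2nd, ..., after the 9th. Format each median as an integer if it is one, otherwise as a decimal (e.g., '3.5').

Answer: 14 28 14 12.5 14 19.5 14 19.5 18

Derivation:
Step 1: insert 14 -> lo=[14] (size 1, max 14) hi=[] (size 0) -> median=14
Step 2: insert 42 -> lo=[14] (size 1, max 14) hi=[42] (size 1, min 42) -> median=28
Step 3: insert 11 -> lo=[11, 14] (size 2, max 14) hi=[42] (size 1, min 42) -> median=14
Step 4: insert 7 -> lo=[7, 11] (size 2, max 11) hi=[14, 42] (size 2, min 14) -> median=12.5
Step 5: insert 25 -> lo=[7, 11, 14] (size 3, max 14) hi=[25, 42] (size 2, min 25) -> median=14
Step 6: insert 31 -> lo=[7, 11, 14] (size 3, max 14) hi=[25, 31, 42] (size 3, min 25) -> median=19.5
Step 7: insert 1 -> lo=[1, 7, 11, 14] (size 4, max 14) hi=[25, 31, 42] (size 3, min 25) -> median=14
Step 8: insert 39 -> lo=[1, 7, 11, 14] (size 4, max 14) hi=[25, 31, 39, 42] (size 4, min 25) -> median=19.5
Step 9: insert 18 -> lo=[1, 7, 11, 14, 18] (size 5, max 18) hi=[25, 31, 39, 42] (size 4, min 25) -> median=18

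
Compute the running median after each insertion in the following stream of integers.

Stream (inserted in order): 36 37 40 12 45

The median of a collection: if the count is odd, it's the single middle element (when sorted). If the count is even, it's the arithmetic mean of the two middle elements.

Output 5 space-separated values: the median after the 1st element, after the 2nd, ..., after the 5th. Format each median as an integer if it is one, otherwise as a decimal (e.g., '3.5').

Answer: 36 36.5 37 36.5 37

Derivation:
Step 1: insert 36 -> lo=[36] (size 1, max 36) hi=[] (size 0) -> median=36
Step 2: insert 37 -> lo=[36] (size 1, max 36) hi=[37] (size 1, min 37) -> median=36.5
Step 3: insert 40 -> lo=[36, 37] (size 2, max 37) hi=[40] (size 1, min 40) -> median=37
Step 4: insert 12 -> lo=[12, 36] (size 2, max 36) hi=[37, 40] (size 2, min 37) -> median=36.5
Step 5: insert 45 -> lo=[12, 36, 37] (size 3, max 37) hi=[40, 45] (size 2, min 40) -> median=37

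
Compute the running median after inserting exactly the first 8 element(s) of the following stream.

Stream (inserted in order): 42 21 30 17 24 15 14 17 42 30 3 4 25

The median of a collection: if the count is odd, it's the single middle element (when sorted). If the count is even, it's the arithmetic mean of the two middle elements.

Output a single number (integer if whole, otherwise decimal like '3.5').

Step 1: insert 42 -> lo=[42] (size 1, max 42) hi=[] (size 0) -> median=42
Step 2: insert 21 -> lo=[21] (size 1, max 21) hi=[42] (size 1, min 42) -> median=31.5
Step 3: insert 30 -> lo=[21, 30] (size 2, max 30) hi=[42] (size 1, min 42) -> median=30
Step 4: insert 17 -> lo=[17, 21] (size 2, max 21) hi=[30, 42] (size 2, min 30) -> median=25.5
Step 5: insert 24 -> lo=[17, 21, 24] (size 3, max 24) hi=[30, 42] (size 2, min 30) -> median=24
Step 6: insert 15 -> lo=[15, 17, 21] (size 3, max 21) hi=[24, 30, 42] (size 3, min 24) -> median=22.5
Step 7: insert 14 -> lo=[14, 15, 17, 21] (size 4, max 21) hi=[24, 30, 42] (size 3, min 24) -> median=21
Step 8: insert 17 -> lo=[14, 15, 17, 17] (size 4, max 17) hi=[21, 24, 30, 42] (size 4, min 21) -> median=19

Answer: 19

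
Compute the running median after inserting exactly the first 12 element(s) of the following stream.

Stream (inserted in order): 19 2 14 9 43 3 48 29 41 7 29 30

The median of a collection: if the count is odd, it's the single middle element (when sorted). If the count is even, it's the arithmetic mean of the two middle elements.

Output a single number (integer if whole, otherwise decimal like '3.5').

Answer: 24

Derivation:
Step 1: insert 19 -> lo=[19] (size 1, max 19) hi=[] (size 0) -> median=19
Step 2: insert 2 -> lo=[2] (size 1, max 2) hi=[19] (size 1, min 19) -> median=10.5
Step 3: insert 14 -> lo=[2, 14] (size 2, max 14) hi=[19] (size 1, min 19) -> median=14
Step 4: insert 9 -> lo=[2, 9] (size 2, max 9) hi=[14, 19] (size 2, min 14) -> median=11.5
Step 5: insert 43 -> lo=[2, 9, 14] (size 3, max 14) hi=[19, 43] (size 2, min 19) -> median=14
Step 6: insert 3 -> lo=[2, 3, 9] (size 3, max 9) hi=[14, 19, 43] (size 3, min 14) -> median=11.5
Step 7: insert 48 -> lo=[2, 3, 9, 14] (size 4, max 14) hi=[19, 43, 48] (size 3, min 19) -> median=14
Step 8: insert 29 -> lo=[2, 3, 9, 14] (size 4, max 14) hi=[19, 29, 43, 48] (size 4, min 19) -> median=16.5
Step 9: insert 41 -> lo=[2, 3, 9, 14, 19] (size 5, max 19) hi=[29, 41, 43, 48] (size 4, min 29) -> median=19
Step 10: insert 7 -> lo=[2, 3, 7, 9, 14] (size 5, max 14) hi=[19, 29, 41, 43, 48] (size 5, min 19) -> median=16.5
Step 11: insert 29 -> lo=[2, 3, 7, 9, 14, 19] (size 6, max 19) hi=[29, 29, 41, 43, 48] (size 5, min 29) -> median=19
Step 12: insert 30 -> lo=[2, 3, 7, 9, 14, 19] (size 6, max 19) hi=[29, 29, 30, 41, 43, 48] (size 6, min 29) -> median=24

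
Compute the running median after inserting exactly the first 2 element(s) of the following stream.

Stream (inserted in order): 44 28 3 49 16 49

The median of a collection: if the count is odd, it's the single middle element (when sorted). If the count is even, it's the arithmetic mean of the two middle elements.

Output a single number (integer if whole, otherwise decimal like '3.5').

Answer: 36

Derivation:
Step 1: insert 44 -> lo=[44] (size 1, max 44) hi=[] (size 0) -> median=44
Step 2: insert 28 -> lo=[28] (size 1, max 28) hi=[44] (size 1, min 44) -> median=36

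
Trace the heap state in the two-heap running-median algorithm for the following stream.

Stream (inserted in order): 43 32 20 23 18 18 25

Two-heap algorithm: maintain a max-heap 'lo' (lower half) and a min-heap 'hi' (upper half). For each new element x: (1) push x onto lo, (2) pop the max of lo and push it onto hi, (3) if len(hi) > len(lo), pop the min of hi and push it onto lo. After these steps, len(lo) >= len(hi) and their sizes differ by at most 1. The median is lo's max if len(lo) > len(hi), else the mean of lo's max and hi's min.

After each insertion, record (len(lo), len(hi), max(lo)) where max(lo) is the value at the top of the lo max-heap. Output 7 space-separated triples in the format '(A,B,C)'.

Answer: (1,0,43) (1,1,32) (2,1,32) (2,2,23) (3,2,23) (3,3,20) (4,3,23)

Derivation:
Step 1: insert 43 -> lo=[43] hi=[] -> (len(lo)=1, len(hi)=0, max(lo)=43)
Step 2: insert 32 -> lo=[32] hi=[43] -> (len(lo)=1, len(hi)=1, max(lo)=32)
Step 3: insert 20 -> lo=[20, 32] hi=[43] -> (len(lo)=2, len(hi)=1, max(lo)=32)
Step 4: insert 23 -> lo=[20, 23] hi=[32, 43] -> (len(lo)=2, len(hi)=2, max(lo)=23)
Step 5: insert 18 -> lo=[18, 20, 23] hi=[32, 43] -> (len(lo)=3, len(hi)=2, max(lo)=23)
Step 6: insert 18 -> lo=[18, 18, 20] hi=[23, 32, 43] -> (len(lo)=3, len(hi)=3, max(lo)=20)
Step 7: insert 25 -> lo=[18, 18, 20, 23] hi=[25, 32, 43] -> (len(lo)=4, len(hi)=3, max(lo)=23)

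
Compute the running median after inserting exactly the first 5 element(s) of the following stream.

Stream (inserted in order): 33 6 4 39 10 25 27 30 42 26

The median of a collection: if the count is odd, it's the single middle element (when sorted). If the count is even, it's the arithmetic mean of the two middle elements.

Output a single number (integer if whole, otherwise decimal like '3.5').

Step 1: insert 33 -> lo=[33] (size 1, max 33) hi=[] (size 0) -> median=33
Step 2: insert 6 -> lo=[6] (size 1, max 6) hi=[33] (size 1, min 33) -> median=19.5
Step 3: insert 4 -> lo=[4, 6] (size 2, max 6) hi=[33] (size 1, min 33) -> median=6
Step 4: insert 39 -> lo=[4, 6] (size 2, max 6) hi=[33, 39] (size 2, min 33) -> median=19.5
Step 5: insert 10 -> lo=[4, 6, 10] (size 3, max 10) hi=[33, 39] (size 2, min 33) -> median=10

Answer: 10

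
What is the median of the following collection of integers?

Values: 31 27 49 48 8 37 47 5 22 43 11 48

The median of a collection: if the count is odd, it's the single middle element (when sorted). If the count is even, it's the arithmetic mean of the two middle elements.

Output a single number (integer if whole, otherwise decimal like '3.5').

Answer: 34

Derivation:
Step 1: insert 31 -> lo=[31] (size 1, max 31) hi=[] (size 0) -> median=31
Step 2: insert 27 -> lo=[27] (size 1, max 27) hi=[31] (size 1, min 31) -> median=29
Step 3: insert 49 -> lo=[27, 31] (size 2, max 31) hi=[49] (size 1, min 49) -> median=31
Step 4: insert 48 -> lo=[27, 31] (size 2, max 31) hi=[48, 49] (size 2, min 48) -> median=39.5
Step 5: insert 8 -> lo=[8, 27, 31] (size 3, max 31) hi=[48, 49] (size 2, min 48) -> median=31
Step 6: insert 37 -> lo=[8, 27, 31] (size 3, max 31) hi=[37, 48, 49] (size 3, min 37) -> median=34
Step 7: insert 47 -> lo=[8, 27, 31, 37] (size 4, max 37) hi=[47, 48, 49] (size 3, min 47) -> median=37
Step 8: insert 5 -> lo=[5, 8, 27, 31] (size 4, max 31) hi=[37, 47, 48, 49] (size 4, min 37) -> median=34
Step 9: insert 22 -> lo=[5, 8, 22, 27, 31] (size 5, max 31) hi=[37, 47, 48, 49] (size 4, min 37) -> median=31
Step 10: insert 43 -> lo=[5, 8, 22, 27, 31] (size 5, max 31) hi=[37, 43, 47, 48, 49] (size 5, min 37) -> median=34
Step 11: insert 11 -> lo=[5, 8, 11, 22, 27, 31] (size 6, max 31) hi=[37, 43, 47, 48, 49] (size 5, min 37) -> median=31
Step 12: insert 48 -> lo=[5, 8, 11, 22, 27, 31] (size 6, max 31) hi=[37, 43, 47, 48, 48, 49] (size 6, min 37) -> median=34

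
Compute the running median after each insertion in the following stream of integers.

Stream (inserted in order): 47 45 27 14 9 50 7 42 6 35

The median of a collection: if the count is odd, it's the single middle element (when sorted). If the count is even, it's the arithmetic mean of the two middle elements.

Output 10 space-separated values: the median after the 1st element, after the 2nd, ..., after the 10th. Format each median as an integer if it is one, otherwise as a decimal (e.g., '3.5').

Answer: 47 46 45 36 27 36 27 34.5 27 31

Derivation:
Step 1: insert 47 -> lo=[47] (size 1, max 47) hi=[] (size 0) -> median=47
Step 2: insert 45 -> lo=[45] (size 1, max 45) hi=[47] (size 1, min 47) -> median=46
Step 3: insert 27 -> lo=[27, 45] (size 2, max 45) hi=[47] (size 1, min 47) -> median=45
Step 4: insert 14 -> lo=[14, 27] (size 2, max 27) hi=[45, 47] (size 2, min 45) -> median=36
Step 5: insert 9 -> lo=[9, 14, 27] (size 3, max 27) hi=[45, 47] (size 2, min 45) -> median=27
Step 6: insert 50 -> lo=[9, 14, 27] (size 3, max 27) hi=[45, 47, 50] (size 3, min 45) -> median=36
Step 7: insert 7 -> lo=[7, 9, 14, 27] (size 4, max 27) hi=[45, 47, 50] (size 3, min 45) -> median=27
Step 8: insert 42 -> lo=[7, 9, 14, 27] (size 4, max 27) hi=[42, 45, 47, 50] (size 4, min 42) -> median=34.5
Step 9: insert 6 -> lo=[6, 7, 9, 14, 27] (size 5, max 27) hi=[42, 45, 47, 50] (size 4, min 42) -> median=27
Step 10: insert 35 -> lo=[6, 7, 9, 14, 27] (size 5, max 27) hi=[35, 42, 45, 47, 50] (size 5, min 35) -> median=31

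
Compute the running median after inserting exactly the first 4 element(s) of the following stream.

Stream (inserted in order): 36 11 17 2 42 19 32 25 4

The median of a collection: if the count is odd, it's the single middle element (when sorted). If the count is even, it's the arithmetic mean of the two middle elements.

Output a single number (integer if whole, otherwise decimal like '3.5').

Answer: 14

Derivation:
Step 1: insert 36 -> lo=[36] (size 1, max 36) hi=[] (size 0) -> median=36
Step 2: insert 11 -> lo=[11] (size 1, max 11) hi=[36] (size 1, min 36) -> median=23.5
Step 3: insert 17 -> lo=[11, 17] (size 2, max 17) hi=[36] (size 1, min 36) -> median=17
Step 4: insert 2 -> lo=[2, 11] (size 2, max 11) hi=[17, 36] (size 2, min 17) -> median=14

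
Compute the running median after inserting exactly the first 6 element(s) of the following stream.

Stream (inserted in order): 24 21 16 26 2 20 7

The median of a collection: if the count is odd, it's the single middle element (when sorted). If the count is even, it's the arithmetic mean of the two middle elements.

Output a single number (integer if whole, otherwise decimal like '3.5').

Step 1: insert 24 -> lo=[24] (size 1, max 24) hi=[] (size 0) -> median=24
Step 2: insert 21 -> lo=[21] (size 1, max 21) hi=[24] (size 1, min 24) -> median=22.5
Step 3: insert 16 -> lo=[16, 21] (size 2, max 21) hi=[24] (size 1, min 24) -> median=21
Step 4: insert 26 -> lo=[16, 21] (size 2, max 21) hi=[24, 26] (size 2, min 24) -> median=22.5
Step 5: insert 2 -> lo=[2, 16, 21] (size 3, max 21) hi=[24, 26] (size 2, min 24) -> median=21
Step 6: insert 20 -> lo=[2, 16, 20] (size 3, max 20) hi=[21, 24, 26] (size 3, min 21) -> median=20.5

Answer: 20.5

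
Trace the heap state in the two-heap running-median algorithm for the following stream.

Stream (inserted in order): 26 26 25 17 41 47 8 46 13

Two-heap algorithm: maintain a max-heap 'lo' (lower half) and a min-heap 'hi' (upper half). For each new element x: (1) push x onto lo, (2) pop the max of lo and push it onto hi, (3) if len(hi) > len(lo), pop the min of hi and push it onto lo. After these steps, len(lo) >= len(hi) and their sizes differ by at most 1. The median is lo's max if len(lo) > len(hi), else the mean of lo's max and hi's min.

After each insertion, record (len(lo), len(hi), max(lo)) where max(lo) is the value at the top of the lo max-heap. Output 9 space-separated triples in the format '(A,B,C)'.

Answer: (1,0,26) (1,1,26) (2,1,26) (2,2,25) (3,2,26) (3,3,26) (4,3,26) (4,4,26) (5,4,26)

Derivation:
Step 1: insert 26 -> lo=[26] hi=[] -> (len(lo)=1, len(hi)=0, max(lo)=26)
Step 2: insert 26 -> lo=[26] hi=[26] -> (len(lo)=1, len(hi)=1, max(lo)=26)
Step 3: insert 25 -> lo=[25, 26] hi=[26] -> (len(lo)=2, len(hi)=1, max(lo)=26)
Step 4: insert 17 -> lo=[17, 25] hi=[26, 26] -> (len(lo)=2, len(hi)=2, max(lo)=25)
Step 5: insert 41 -> lo=[17, 25, 26] hi=[26, 41] -> (len(lo)=3, len(hi)=2, max(lo)=26)
Step 6: insert 47 -> lo=[17, 25, 26] hi=[26, 41, 47] -> (len(lo)=3, len(hi)=3, max(lo)=26)
Step 7: insert 8 -> lo=[8, 17, 25, 26] hi=[26, 41, 47] -> (len(lo)=4, len(hi)=3, max(lo)=26)
Step 8: insert 46 -> lo=[8, 17, 25, 26] hi=[26, 41, 46, 47] -> (len(lo)=4, len(hi)=4, max(lo)=26)
Step 9: insert 13 -> lo=[8, 13, 17, 25, 26] hi=[26, 41, 46, 47] -> (len(lo)=5, len(hi)=4, max(lo)=26)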